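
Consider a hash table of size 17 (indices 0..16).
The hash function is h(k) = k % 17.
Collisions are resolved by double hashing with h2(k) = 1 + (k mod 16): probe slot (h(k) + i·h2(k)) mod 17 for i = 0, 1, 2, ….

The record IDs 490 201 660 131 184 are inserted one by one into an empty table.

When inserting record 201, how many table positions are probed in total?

Insert 490: h=14, slot 14 empty => index 14.
Insert 201: h=14, h2=10, slot 14 occupied => index 7.
Insert 660: h=14, h2=5, slot 14 occupied => index 2.
Insert 131: h=12, slot 12 empty => index 12.
Insert 184: h=14, h2=9, slot 14 occupied => index 6.
Table: [-, -, 660, -, -, -, 184, 201, -, -, -, -, 131, -, 490, -, -]

2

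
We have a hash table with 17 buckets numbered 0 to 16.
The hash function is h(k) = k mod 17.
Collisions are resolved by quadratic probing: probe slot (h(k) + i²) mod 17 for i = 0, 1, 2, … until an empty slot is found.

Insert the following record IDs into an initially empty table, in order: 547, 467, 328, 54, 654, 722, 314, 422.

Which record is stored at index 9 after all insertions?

654

547: h=3 -> slot 3
467: h=8 -> slot 8
328: h=5 -> slot 5
54: h=3, probe 3,4 -> slot 4
654: h=8, probe 8,9 -> slot 9
722: h=8, probe 8,9,12 -> slot 12
314: h=8, probe 8,9,12,0 -> slot 0
422: h=14 -> slot 14
Table: [314, —, —, 547, 54, 328, —, —, 467, 654, —, —, 722, —, 422, —, —]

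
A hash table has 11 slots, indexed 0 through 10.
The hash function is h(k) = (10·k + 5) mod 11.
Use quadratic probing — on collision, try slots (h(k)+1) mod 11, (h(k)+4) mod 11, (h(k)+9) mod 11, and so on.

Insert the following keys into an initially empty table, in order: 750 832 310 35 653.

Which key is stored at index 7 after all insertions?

35

750 hashes to 3; slot 3 is free => place at 3.
832 hashes to 9; slot 9 is free => place at 9.
310 hashes to 3; 3 taken => place at 4.
35 hashes to 3; 3,4 taken => place at 7.
653 hashes to 1; slot 1 is free => place at 1.
Table: [-, 653, -, 750, 310, -, -, 35, -, 832, -]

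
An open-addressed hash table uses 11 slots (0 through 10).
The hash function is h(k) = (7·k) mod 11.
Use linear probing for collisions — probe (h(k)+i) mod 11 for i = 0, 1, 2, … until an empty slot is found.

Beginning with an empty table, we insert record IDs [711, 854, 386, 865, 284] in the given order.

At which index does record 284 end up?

9

711 hashes to 5; slot 5 is free => place at 5.
854 hashes to 5; 5 taken => place at 6.
386 hashes to 7; slot 7 is free => place at 7.
865 hashes to 5; 5,6,7 taken => place at 8.
284 hashes to 8; 8 taken => place at 9.
Table: [∅, ∅, ∅, ∅, ∅, 711, 854, 386, 865, 284, ∅]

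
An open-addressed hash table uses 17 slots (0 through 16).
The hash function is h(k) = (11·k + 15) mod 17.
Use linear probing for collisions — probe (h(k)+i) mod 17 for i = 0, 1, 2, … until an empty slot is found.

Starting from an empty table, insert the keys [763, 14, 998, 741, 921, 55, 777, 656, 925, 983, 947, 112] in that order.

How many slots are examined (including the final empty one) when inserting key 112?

10

763: h=10 → slot 10
14: h=16 → slot 16
998: h=11 → slot 11
741: h=6 → slot 6
921: h=14 → slot 14
55: h=8 → slot 8
777: h=11, probe 11,12 → slot 12
656: h=6, probe 6,7 → slot 7
925: h=7, probe 7,8,9 → slot 9
983: h=16, probe 16,0 → slot 0
947: h=11, probe 11,12,13 → slot 13
112: h=6, probe 6,7,8,9,10,11,12,13,14,15 → slot 15
Table: [983, ∅, ∅, ∅, ∅, ∅, 741, 656, 55, 925, 763, 998, 777, 947, 921, 112, 14]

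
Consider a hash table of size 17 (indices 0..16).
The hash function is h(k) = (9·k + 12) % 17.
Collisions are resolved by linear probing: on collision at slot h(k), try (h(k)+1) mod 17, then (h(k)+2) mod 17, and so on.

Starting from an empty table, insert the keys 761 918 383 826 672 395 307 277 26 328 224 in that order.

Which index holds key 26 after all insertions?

11

761 hashes to 10; slot 10 is free → place at 10.
918 hashes to 12; slot 12 is free → place at 12.
383 hashes to 8; slot 8 is free → place at 8.
826 hashes to 0; slot 0 is free → place at 0.
672 hashes to 8; 8 taken → place at 9.
395 hashes to 14; slot 14 is free → place at 14.
307 hashes to 4; slot 4 is free → place at 4.
277 hashes to 6; slot 6 is free → place at 6.
26 hashes to 8; 8,9,10 taken → place at 11.
328 hashes to 6; 6 taken → place at 7.
224 hashes to 5; slot 5 is free → place at 5.
Table: [826, ∅, ∅, ∅, 307, 224, 277, 328, 383, 672, 761, 26, 918, ∅, 395, ∅, ∅]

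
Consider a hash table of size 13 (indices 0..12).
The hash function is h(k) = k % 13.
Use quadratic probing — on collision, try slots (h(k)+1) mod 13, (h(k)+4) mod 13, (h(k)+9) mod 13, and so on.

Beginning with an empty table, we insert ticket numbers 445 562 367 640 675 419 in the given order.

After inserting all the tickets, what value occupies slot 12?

445: h=3 -> slot 3
562: h=3, probe 3,4 -> slot 4
367: h=3, probe 3,4,7 -> slot 7
640: h=3, probe 3,4,7,12 -> slot 12
675: h=12, probe 12,0 -> slot 0
419: h=3, probe 3,4,7,12,6 -> slot 6
Table: [675, —, —, 445, 562, —, 419, 367, —, —, —, —, 640]

640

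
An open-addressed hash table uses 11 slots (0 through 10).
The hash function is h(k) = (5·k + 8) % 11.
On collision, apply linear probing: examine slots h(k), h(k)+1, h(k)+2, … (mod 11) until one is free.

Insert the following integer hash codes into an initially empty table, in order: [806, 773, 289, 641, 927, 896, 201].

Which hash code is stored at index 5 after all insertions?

927

806 hashes to 1; slot 1 is free => place at 1.
773 hashes to 1; 1 taken => place at 2.
289 hashes to 1; 1,2 taken => place at 3.
641 hashes to 1; 1,2,3 taken => place at 4.
927 hashes to 1; 1,2,3,4 taken => place at 5.
896 hashes to 0; slot 0 is free => place at 0.
201 hashes to 1; 1,2,3,4,5 taken => place at 6.
Table: [896, 806, 773, 289, 641, 927, 201, —, —, —, —]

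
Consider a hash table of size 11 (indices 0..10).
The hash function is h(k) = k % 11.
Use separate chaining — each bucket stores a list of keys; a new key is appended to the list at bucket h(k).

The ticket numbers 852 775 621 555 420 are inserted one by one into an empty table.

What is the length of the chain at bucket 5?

Insert 852: h=5, bucket 5 empty -> new chain.
Insert 775: h=5, bucket 5 nonempty -> append to chain.
Insert 621: h=5, bucket 5 nonempty -> append to chain.
Insert 555: h=5, bucket 5 nonempty -> append to chain.
Insert 420: h=2, bucket 2 empty -> new chain.
Final buckets:
0: _
1: _
2: 420
3: _
4: _
5: 852 -> 775 -> 621 -> 555
6: _
7: _
8: _
9: _
10: _

4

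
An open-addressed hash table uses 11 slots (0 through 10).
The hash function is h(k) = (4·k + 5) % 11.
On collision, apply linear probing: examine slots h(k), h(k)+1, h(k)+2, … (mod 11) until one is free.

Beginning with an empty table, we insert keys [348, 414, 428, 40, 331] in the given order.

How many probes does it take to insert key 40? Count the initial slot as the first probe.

Insert 348: h=0, slot 0 empty -> index 0.
Insert 414: h=0, slot 0 occupied -> index 1.
Insert 428: h=1, slot 1 occupied -> index 2.
Insert 40: h=0, slots 0,1,2 occupied -> index 3.
Insert 331: h=9, slot 9 empty -> index 9.
Table: [348, 414, 428, 40, _, _, _, _, _, 331, _]

4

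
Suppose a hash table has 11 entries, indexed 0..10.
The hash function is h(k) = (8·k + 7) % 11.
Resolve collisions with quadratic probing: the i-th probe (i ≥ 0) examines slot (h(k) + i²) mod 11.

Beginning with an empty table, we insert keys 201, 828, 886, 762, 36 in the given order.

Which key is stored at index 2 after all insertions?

Insert 201: h=9, slot 9 empty => index 9.
Insert 828: h=9, slot 9 occupied => index 10.
Insert 886: h=0, slot 0 empty => index 0.
Insert 762: h=9, slots 9,10 occupied => index 2.
Insert 36: h=9, slots 9,10,2 occupied => index 7.
Table: [886, —, 762, —, —, —, —, 36, —, 201, 828]

762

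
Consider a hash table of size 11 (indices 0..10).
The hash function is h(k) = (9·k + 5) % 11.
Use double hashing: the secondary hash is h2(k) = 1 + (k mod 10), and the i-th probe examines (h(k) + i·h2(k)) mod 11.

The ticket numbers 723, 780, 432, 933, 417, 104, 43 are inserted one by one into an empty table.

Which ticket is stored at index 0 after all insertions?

723 hashes to 0; slot 0 is free => place at 0.
780 hashes to 7; slot 7 is free => place at 7.
432 hashes to 10; slot 10 is free => place at 10.
933 hashes to 9; slot 9 is free => place at 9.
417 hashes to 7, h2=8; 7 taken => place at 4.
104 hashes to 6; slot 6 is free => place at 6.
43 hashes to 7, h2=4; 7,0,4 taken => place at 8.
Table: [723, -, -, -, 417, -, 104, 780, 43, 933, 432]

723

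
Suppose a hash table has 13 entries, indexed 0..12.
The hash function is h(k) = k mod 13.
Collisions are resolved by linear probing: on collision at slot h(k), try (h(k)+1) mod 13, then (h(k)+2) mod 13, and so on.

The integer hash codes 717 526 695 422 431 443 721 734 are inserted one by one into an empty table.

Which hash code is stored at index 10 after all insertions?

734

Insert 717: h=2, slot 2 empty → index 2.
Insert 526: h=6, slot 6 empty → index 6.
Insert 695: h=6, slot 6 occupied → index 7.
Insert 422: h=6, slots 6,7 occupied → index 8.
Insert 431: h=2, slot 2 occupied → index 3.
Insert 443: h=1, slot 1 empty → index 1.
Insert 721: h=6, slots 6,7,8 occupied → index 9.
Insert 734: h=6, slots 6,7,8,9 occupied → index 10.
Table: [—, 443, 717, 431, —, —, 526, 695, 422, 721, 734, —, —]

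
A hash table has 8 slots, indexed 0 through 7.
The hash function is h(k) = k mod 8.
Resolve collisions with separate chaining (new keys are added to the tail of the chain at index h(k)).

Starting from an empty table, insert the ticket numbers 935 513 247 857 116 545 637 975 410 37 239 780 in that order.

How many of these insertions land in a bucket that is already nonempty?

7

Insert 935: h=7, bucket 7 empty -> new chain.
Insert 513: h=1, bucket 1 empty -> new chain.
Insert 247: h=7, bucket 7 nonempty -> append to chain.
Insert 857: h=1, bucket 1 nonempty -> append to chain.
Insert 116: h=4, bucket 4 empty -> new chain.
Insert 545: h=1, bucket 1 nonempty -> append to chain.
Insert 637: h=5, bucket 5 empty -> new chain.
Insert 975: h=7, bucket 7 nonempty -> append to chain.
Insert 410: h=2, bucket 2 empty -> new chain.
Insert 37: h=5, bucket 5 nonempty -> append to chain.
Insert 239: h=7, bucket 7 nonempty -> append to chain.
Insert 780: h=4, bucket 4 nonempty -> append to chain.
Final buckets:
0: -
1: 513 -> 857 -> 545
2: 410
3: -
4: 116 -> 780
5: 637 -> 37
6: -
7: 935 -> 247 -> 975 -> 239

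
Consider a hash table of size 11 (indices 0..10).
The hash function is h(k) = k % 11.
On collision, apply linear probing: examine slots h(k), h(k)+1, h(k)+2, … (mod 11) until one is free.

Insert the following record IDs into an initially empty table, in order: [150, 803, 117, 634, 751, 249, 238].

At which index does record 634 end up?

9

Insert 150: h=7, slot 7 empty -> index 7.
Insert 803: h=0, slot 0 empty -> index 0.
Insert 117: h=7, slot 7 occupied -> index 8.
Insert 634: h=7, slots 7,8 occupied -> index 9.
Insert 751: h=3, slot 3 empty -> index 3.
Insert 249: h=7, slots 7,8,9 occupied -> index 10.
Insert 238: h=7, slots 7,8,9,10,0 occupied -> index 1.
Table: [803, 238, ∅, 751, ∅, ∅, ∅, 150, 117, 634, 249]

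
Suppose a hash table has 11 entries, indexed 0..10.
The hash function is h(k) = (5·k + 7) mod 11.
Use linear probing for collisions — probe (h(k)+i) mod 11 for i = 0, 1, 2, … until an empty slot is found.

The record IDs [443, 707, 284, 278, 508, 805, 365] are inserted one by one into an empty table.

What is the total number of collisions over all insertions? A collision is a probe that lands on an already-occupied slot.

7

Insert 443: h=0, slot 0 empty → index 0.
Insert 707: h=0, slot 0 occupied → index 1.
Insert 284: h=8, slot 8 empty → index 8.
Insert 278: h=0, slots 0,1 occupied → index 2.
Insert 508: h=6, slot 6 empty → index 6.
Insert 805: h=6, slot 6 occupied → index 7.
Insert 365: h=6, slots 6,7,8 occupied → index 9.
Table: [443, 707, 278, ∅, ∅, ∅, 508, 805, 284, 365, ∅]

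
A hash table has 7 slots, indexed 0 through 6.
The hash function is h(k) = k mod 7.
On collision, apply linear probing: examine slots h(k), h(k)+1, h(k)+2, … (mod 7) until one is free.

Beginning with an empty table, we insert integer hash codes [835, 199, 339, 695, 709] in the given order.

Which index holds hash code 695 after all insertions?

5

835 hashes to 2; slot 2 is free → place at 2.
199 hashes to 3; slot 3 is free → place at 3.
339 hashes to 3; 3 taken → place at 4.
695 hashes to 2; 2,3,4 taken → place at 5.
709 hashes to 2; 2,3,4,5 taken → place at 6.
Table: [—, —, 835, 199, 339, 695, 709]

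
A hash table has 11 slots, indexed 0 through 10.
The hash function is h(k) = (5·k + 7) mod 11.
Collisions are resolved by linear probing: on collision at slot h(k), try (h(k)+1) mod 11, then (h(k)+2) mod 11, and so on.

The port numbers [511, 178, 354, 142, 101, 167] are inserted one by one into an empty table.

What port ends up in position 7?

354

511: h=10 => slot 10
178: h=6 => slot 6
354: h=6, probe 6,7 => slot 7
142: h=2 => slot 2
101: h=6, probe 6,7,8 => slot 8
167: h=6, probe 6,7,8,9 => slot 9
Table: [., ., 142, ., ., ., 178, 354, 101, 167, 511]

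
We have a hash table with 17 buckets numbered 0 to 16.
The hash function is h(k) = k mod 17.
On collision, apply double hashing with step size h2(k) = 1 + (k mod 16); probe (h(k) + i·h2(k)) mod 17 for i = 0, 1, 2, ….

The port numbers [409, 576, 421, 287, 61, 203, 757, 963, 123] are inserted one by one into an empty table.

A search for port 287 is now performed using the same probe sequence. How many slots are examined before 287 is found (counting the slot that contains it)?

409 hashes to 1; slot 1 is free -> place at 1.
576 hashes to 15; slot 15 is free -> place at 15.
421 hashes to 13; slot 13 is free -> place at 13.
287 hashes to 15, h2=16; 15 taken -> place at 14.
61 hashes to 10; slot 10 is free -> place at 10.
203 hashes to 16; slot 16 is free -> place at 16.
757 hashes to 9; slot 9 is free -> place at 9.
963 hashes to 11; slot 11 is free -> place at 11.
123 hashes to 4; slot 4 is free -> place at 4.
Table: [-, 409, -, -, 123, -, -, -, -, 757, 61, 963, -, 421, 287, 576, 203]
Lookup 287: h=15, h2=16, probe 15,14 → found at 14.

2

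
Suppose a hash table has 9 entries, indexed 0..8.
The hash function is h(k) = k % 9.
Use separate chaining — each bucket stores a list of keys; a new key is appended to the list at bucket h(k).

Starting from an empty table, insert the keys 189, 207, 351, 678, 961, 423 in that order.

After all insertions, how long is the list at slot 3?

1

189 → bucket 0
207 → bucket 0 (collision)
351 → bucket 0 (collision)
678 → bucket 3
961 → bucket 7
423 → bucket 0 (collision)
Final buckets:
0: 189 -> 207 -> 351 -> 423
1: —
2: —
3: 678
4: —
5: —
6: —
7: 961
8: —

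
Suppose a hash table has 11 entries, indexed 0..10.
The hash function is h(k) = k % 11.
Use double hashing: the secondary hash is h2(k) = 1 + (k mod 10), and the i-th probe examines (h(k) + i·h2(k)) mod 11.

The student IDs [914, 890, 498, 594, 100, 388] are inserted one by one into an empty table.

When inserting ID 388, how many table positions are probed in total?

Insert 914: h=1, slot 1 empty -> index 1.
Insert 890: h=10, slot 10 empty -> index 10.
Insert 498: h=3, slot 3 empty -> index 3.
Insert 594: h=0, slot 0 empty -> index 0.
Insert 100: h=1, h2=1, slot 1 occupied -> index 2.
Insert 388: h=3, h2=9, slots 3,1,10 occupied -> index 8.
Table: [594, 914, 100, 498, ∅, ∅, ∅, ∅, 388, ∅, 890]

4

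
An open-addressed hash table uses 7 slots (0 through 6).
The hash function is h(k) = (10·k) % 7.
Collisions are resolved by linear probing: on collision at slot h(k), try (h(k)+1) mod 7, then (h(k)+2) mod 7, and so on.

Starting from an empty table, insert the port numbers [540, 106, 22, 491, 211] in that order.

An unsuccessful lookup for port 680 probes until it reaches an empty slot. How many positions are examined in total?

Insert 540: h=3, slot 3 empty → index 3.
Insert 106: h=3, slot 3 occupied → index 4.
Insert 22: h=3, slots 3,4 occupied → index 5.
Insert 491: h=3, slots 3,4,5 occupied → index 6.
Insert 211: h=3, slots 3,4,5,6 occupied → index 0.
Table: [211, _, _, 540, 106, 22, 491]
Lookup 680: h=3, probe 3,4,5,6,0,1 → slot 1 empty, not found.

6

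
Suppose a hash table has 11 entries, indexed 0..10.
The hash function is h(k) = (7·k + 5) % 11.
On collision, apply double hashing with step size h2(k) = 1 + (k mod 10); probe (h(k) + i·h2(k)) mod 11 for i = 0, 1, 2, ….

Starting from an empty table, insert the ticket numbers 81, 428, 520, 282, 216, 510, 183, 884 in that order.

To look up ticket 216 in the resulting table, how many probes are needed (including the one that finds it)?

2

Insert 81: h=0, slot 0 empty → index 0.
Insert 428: h=9, slot 9 empty → index 9.
Insert 520: h=4, slot 4 empty → index 4.
Insert 282: h=10, slot 10 empty → index 10.
Insert 216: h=10, h2=7, slot 10 occupied → index 6.
Insert 510: h=0, h2=1, slot 0 occupied → index 1.
Insert 183: h=10, h2=4, slot 10 occupied → index 3.
Insert 884: h=0, h2=5, slot 0 occupied → index 5.
Table: [81, 510, ∅, 183, 520, 884, 216, ∅, ∅, 428, 282]
Lookup 216: h=10, h2=7, probe 10,6 → found at 6.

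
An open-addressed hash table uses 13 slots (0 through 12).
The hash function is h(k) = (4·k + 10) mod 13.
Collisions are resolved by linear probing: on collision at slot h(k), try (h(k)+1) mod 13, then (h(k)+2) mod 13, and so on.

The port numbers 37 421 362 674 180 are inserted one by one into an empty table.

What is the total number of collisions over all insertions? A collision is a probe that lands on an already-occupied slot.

8

37: h=2 → slot 2
421: h=4 → slot 4
362: h=2, probe 2,3 → slot 3
674: h=2, probe 2,3,4,5 → slot 5
180: h=2, probe 2,3,4,5,6 → slot 6
Table: [-, -, 37, 362, 421, 674, 180, -, -, -, -, -, -]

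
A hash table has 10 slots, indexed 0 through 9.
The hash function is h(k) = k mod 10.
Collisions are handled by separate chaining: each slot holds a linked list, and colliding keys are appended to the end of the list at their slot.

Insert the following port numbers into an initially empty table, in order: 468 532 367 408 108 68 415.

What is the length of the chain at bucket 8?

4

468 → bucket 8
532 → bucket 2
367 → bucket 7
408 → bucket 8 (collision)
108 → bucket 8 (collision)
68 → bucket 8 (collision)
415 → bucket 5
Final buckets:
0: .
1: .
2: 532
3: .
4: .
5: 415
6: .
7: 367
8: 468 -> 408 -> 108 -> 68
9: .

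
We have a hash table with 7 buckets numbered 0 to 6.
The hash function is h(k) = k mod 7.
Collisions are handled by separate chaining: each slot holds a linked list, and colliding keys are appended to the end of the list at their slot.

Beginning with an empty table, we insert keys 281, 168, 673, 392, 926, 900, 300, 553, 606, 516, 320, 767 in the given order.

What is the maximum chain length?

3

Insert 281: h=1, bucket 1 empty -> new chain.
Insert 168: h=0, bucket 0 empty -> new chain.
Insert 673: h=1, bucket 1 nonempty -> append to chain.
Insert 392: h=0, bucket 0 nonempty -> append to chain.
Insert 926: h=2, bucket 2 empty -> new chain.
Insert 900: h=4, bucket 4 empty -> new chain.
Insert 300: h=6, bucket 6 empty -> new chain.
Insert 553: h=0, bucket 0 nonempty -> append to chain.
Insert 606: h=4, bucket 4 nonempty -> append to chain.
Insert 516: h=5, bucket 5 empty -> new chain.
Insert 320: h=5, bucket 5 nonempty -> append to chain.
Insert 767: h=4, bucket 4 nonempty -> append to chain.
Final buckets:
0: 168 -> 392 -> 553
1: 281 -> 673
2: 926
3: ∅
4: 900 -> 606 -> 767
5: 516 -> 320
6: 300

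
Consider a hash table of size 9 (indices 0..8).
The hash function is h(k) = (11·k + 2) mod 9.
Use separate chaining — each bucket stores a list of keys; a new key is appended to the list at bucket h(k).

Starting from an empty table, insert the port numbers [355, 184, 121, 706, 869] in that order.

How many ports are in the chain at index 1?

Insert 355: h=1, bucket 1 empty → new chain.
Insert 184: h=1, bucket 1 nonempty → append to chain.
Insert 121: h=1, bucket 1 nonempty → append to chain.
Insert 706: h=1, bucket 1 nonempty → append to chain.
Insert 869: h=3, bucket 3 empty → new chain.
Final buckets:
0: _
1: 355 -> 184 -> 121 -> 706
2: _
3: 869
4: _
5: _
6: _
7: _
8: _

4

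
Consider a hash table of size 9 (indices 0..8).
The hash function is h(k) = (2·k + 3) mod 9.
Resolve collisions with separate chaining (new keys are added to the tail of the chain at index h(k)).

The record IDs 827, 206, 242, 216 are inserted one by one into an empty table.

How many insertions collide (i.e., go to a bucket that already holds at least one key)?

827 → bucket 1
206 → bucket 1 (collision)
242 → bucket 1 (collision)
216 → bucket 3
Final buckets:
0: —
1: 827 -> 206 -> 242
2: —
3: 216
4: —
5: —
6: —
7: —
8: —

2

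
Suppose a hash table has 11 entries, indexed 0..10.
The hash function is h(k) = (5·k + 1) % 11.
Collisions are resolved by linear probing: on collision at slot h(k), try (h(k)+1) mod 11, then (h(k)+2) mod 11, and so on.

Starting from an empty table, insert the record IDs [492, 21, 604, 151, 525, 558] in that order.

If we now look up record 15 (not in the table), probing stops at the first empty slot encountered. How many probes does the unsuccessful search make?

4

Insert 492: h=8, slot 8 empty → index 8.
Insert 21: h=7, slot 7 empty → index 7.
Insert 604: h=7, slots 7,8 occupied → index 9.
Insert 151: h=8, slots 8,9 occupied → index 10.
Insert 525: h=8, slots 8,9,10 occupied → index 0.
Insert 558: h=8, slots 8,9,10,0 occupied → index 1.
Table: [525, 558, ., ., ., ., ., 21, 492, 604, 151]
Lookup 15: h=10, probe 10,0,1,2 → slot 2 empty, not found.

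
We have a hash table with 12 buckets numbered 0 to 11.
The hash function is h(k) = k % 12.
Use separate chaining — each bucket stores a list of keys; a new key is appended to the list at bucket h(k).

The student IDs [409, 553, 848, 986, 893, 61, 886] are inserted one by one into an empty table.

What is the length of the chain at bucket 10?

1

409 → bucket 1
553 → bucket 1 (collision)
848 → bucket 8
986 → bucket 2
893 → bucket 5
61 → bucket 1 (collision)
886 → bucket 10
Final buckets:
0: .
1: 409 -> 553 -> 61
2: 986
3: .
4: .
5: 893
6: .
7: .
8: 848
9: .
10: 886
11: .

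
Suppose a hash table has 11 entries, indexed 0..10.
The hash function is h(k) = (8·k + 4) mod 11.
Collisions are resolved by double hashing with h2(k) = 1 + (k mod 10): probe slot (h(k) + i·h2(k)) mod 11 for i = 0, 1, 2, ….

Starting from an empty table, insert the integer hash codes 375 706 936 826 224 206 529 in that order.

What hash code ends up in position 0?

375: h=1 -> slot 1
706: h=9 -> slot 9
936: h=1, h2=7, probe 1,8 -> slot 8
826: h=1, h2=7, probe 1,8,4 -> slot 4
224: h=3 -> slot 3
206: h=2 -> slot 2
529: h=1, h2=10, probe 1,0 -> slot 0
Table: [529, 375, 206, 224, 826, ., ., ., 936, 706, .]

529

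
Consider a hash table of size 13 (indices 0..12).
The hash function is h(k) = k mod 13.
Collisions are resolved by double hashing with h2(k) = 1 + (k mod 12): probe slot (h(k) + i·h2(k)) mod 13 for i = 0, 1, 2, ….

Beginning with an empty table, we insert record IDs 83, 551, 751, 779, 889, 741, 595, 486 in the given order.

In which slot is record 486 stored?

83: h=5 -> slot 5
551: h=5, h2=12, probe 5,4 -> slot 4
751: h=10 -> slot 10
779: h=12 -> slot 12
889: h=5, h2=2, probe 5,7 -> slot 7
741: h=0 -> slot 0
595: h=10, h2=8, probe 10,5,0,8 -> slot 8
486: h=5, h2=7, probe 5,12,6 -> slot 6
Table: [741, ∅, ∅, ∅, 551, 83, 486, 889, 595, ∅, 751, ∅, 779]

6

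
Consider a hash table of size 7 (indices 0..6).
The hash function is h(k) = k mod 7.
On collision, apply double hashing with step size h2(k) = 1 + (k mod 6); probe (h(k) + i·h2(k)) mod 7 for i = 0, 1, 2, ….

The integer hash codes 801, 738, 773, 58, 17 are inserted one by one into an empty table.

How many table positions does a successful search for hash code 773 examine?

801: h=3 → slot 3
738: h=3, h2=1, probe 3,4 → slot 4
773: h=3, h2=6, probe 3,2 → slot 2
58: h=2, h2=5, probe 2,0 → slot 0
17: h=3, h2=6, probe 3,2,1 → slot 1
Table: [58, 17, 773, 801, 738, —, —]
Lookup 773: h=3, h2=6, probe 3,2 → found at 2.

2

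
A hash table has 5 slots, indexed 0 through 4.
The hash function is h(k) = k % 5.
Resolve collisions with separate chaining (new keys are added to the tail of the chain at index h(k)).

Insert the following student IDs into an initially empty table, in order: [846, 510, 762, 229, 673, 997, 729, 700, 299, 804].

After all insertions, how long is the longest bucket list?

4

Insert 846: h=1, bucket 1 empty → new chain.
Insert 510: h=0, bucket 0 empty → new chain.
Insert 762: h=2, bucket 2 empty → new chain.
Insert 229: h=4, bucket 4 empty → new chain.
Insert 673: h=3, bucket 3 empty → new chain.
Insert 997: h=2, bucket 2 nonempty → append to chain.
Insert 729: h=4, bucket 4 nonempty → append to chain.
Insert 700: h=0, bucket 0 nonempty → append to chain.
Insert 299: h=4, bucket 4 nonempty → append to chain.
Insert 804: h=4, bucket 4 nonempty → append to chain.
Final buckets:
0: 510 -> 700
1: 846
2: 762 -> 997
3: 673
4: 229 -> 729 -> 299 -> 804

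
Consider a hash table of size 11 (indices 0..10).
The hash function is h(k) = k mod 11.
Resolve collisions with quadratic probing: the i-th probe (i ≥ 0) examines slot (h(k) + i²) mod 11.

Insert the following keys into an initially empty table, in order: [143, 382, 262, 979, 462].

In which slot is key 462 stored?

143: h=0 → slot 0
382: h=8 → slot 8
262: h=9 → slot 9
979: h=0, probe 0,1 → slot 1
462: h=0, probe 0,1,4 → slot 4
Table: [143, 979, _, _, 462, _, _, _, 382, 262, _]

4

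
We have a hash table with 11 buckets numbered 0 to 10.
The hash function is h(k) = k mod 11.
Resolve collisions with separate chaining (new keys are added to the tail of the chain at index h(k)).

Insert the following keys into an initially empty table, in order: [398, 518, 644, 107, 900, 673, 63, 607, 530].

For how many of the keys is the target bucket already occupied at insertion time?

4

398 → bucket 2
518 → bucket 1
644 → bucket 6
107 → bucket 8
900 → bucket 9
673 → bucket 2 (collision)
63 → bucket 8 (collision)
607 → bucket 2 (collision)
530 → bucket 2 (collision)
Final buckets:
0: .
1: 518
2: 398 -> 673 -> 607 -> 530
3: .
4: .
5: .
6: 644
7: .
8: 107 -> 63
9: 900
10: .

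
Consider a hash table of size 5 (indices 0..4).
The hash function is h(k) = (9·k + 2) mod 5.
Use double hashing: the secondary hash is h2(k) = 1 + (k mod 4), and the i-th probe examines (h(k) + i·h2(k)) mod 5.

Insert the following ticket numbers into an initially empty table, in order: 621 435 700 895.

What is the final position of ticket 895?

0

Insert 621: h=1, slot 1 empty -> index 1.
Insert 435: h=2, slot 2 empty -> index 2.
Insert 700: h=2, h2=1, slot 2 occupied -> index 3.
Insert 895: h=2, h2=4, slots 2,1 occupied -> index 0.
Table: [895, 621, 435, 700, _]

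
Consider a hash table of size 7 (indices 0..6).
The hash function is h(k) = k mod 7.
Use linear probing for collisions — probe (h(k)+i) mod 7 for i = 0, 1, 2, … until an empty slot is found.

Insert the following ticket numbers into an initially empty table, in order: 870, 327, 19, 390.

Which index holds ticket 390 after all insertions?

870 hashes to 2; slot 2 is free → place at 2.
327 hashes to 5; slot 5 is free → place at 5.
19 hashes to 5; 5 taken → place at 6.
390 hashes to 5; 5,6 taken → place at 0.
Table: [390, -, 870, -, -, 327, 19]

0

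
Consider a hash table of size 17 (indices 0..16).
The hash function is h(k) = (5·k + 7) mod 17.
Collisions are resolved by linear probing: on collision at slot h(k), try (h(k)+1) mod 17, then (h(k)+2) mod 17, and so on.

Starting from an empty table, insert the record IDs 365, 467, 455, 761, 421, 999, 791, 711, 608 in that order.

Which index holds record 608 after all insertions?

Insert 365: h=13, slot 13 empty => index 13.
Insert 467: h=13, slot 13 occupied => index 14.
Insert 455: h=4, slot 4 empty => index 4.
Insert 761: h=4, slot 4 occupied => index 5.
Insert 421: h=4, slots 4,5 occupied => index 6.
Insert 999: h=4, slots 4,5,6 occupied => index 7.
Insert 791: h=1, slot 1 empty => index 1.
Insert 711: h=9, slot 9 empty => index 9.
Insert 608: h=4, slots 4,5,6,7 occupied => index 8.
Table: [., 791, ., ., 455, 761, 421, 999, 608, 711, ., ., ., 365, 467, ., .]

8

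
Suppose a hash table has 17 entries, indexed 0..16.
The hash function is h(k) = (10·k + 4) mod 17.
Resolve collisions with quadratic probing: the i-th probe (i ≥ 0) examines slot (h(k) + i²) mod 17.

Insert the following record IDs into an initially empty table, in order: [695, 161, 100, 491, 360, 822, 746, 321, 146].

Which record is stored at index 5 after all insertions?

491

695: h=1 → slot 1
161: h=16 → slot 16
100: h=1, probe 1,2 → slot 2
491: h=1, probe 1,2,5 → slot 5
360: h=0 → slot 0
822: h=13 → slot 13
746: h=1, probe 1,2,5,10 → slot 10
321: h=1, probe 1,2,5,10,0,9 → slot 9
146: h=2, probe 2,3 → slot 3
Table: [360, 695, 100, 146, ∅, 491, ∅, ∅, ∅, 321, 746, ∅, ∅, 822, ∅, ∅, 161]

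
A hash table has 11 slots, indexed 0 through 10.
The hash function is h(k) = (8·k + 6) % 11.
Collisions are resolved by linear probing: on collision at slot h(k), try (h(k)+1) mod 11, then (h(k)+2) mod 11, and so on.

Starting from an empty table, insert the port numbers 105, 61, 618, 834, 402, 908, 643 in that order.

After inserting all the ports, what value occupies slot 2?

834

105 hashes to 10; slot 10 is free => place at 10.
61 hashes to 10; 10 taken => place at 0.
618 hashes to 0; 0 taken => place at 1.
834 hashes to 1; 1 taken => place at 2.
402 hashes to 10; 10,0,1,2 taken => place at 3.
908 hashes to 10; 10,0,1,2,3 taken => place at 4.
643 hashes to 2; 2,3,4 taken => place at 5.
Table: [61, 618, 834, 402, 908, 643, ∅, ∅, ∅, ∅, 105]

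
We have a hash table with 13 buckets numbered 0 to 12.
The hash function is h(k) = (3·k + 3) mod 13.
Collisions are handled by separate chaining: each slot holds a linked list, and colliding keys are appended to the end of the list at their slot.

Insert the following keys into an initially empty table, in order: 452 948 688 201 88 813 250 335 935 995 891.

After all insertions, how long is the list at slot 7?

3

Insert 452: h=7, bucket 7 empty -> new chain.
Insert 948: h=0, bucket 0 empty -> new chain.
Insert 688: h=0, bucket 0 nonempty -> append to chain.
Insert 201: h=8, bucket 8 empty -> new chain.
Insert 88: h=7, bucket 7 nonempty -> append to chain.
Insert 813: h=11, bucket 11 empty -> new chain.
Insert 250: h=12, bucket 12 empty -> new chain.
Insert 335: h=7, bucket 7 nonempty -> append to chain.
Insert 935: h=0, bucket 0 nonempty -> append to chain.
Insert 995: h=11, bucket 11 nonempty -> append to chain.
Insert 891: h=11, bucket 11 nonempty -> append to chain.
Final buckets:
0: 948 -> 688 -> 935
1: —
2: —
3: —
4: —
5: —
6: —
7: 452 -> 88 -> 335
8: 201
9: —
10: —
11: 813 -> 995 -> 891
12: 250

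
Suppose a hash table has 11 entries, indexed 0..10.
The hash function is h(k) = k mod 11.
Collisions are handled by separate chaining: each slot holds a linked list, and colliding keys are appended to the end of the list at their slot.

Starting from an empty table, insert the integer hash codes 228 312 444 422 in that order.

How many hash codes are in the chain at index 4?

3

228 → bucket 8
312 → bucket 4
444 → bucket 4 (collision)
422 → bucket 4 (collision)
Final buckets:
0: -
1: -
2: -
3: -
4: 312 -> 444 -> 422
5: -
6: -
7: -
8: 228
9: -
10: -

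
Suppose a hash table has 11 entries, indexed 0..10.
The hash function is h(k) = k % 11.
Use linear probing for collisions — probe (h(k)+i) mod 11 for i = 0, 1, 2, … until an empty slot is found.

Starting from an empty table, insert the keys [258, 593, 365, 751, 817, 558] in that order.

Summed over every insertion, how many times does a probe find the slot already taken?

1

258: h=5 → slot 5
593: h=10 → slot 10
365: h=2 → slot 2
751: h=3 → slot 3
817: h=3, probe 3,4 → slot 4
558: h=8 → slot 8
Table: [_, _, 365, 751, 817, 258, _, _, 558, _, 593]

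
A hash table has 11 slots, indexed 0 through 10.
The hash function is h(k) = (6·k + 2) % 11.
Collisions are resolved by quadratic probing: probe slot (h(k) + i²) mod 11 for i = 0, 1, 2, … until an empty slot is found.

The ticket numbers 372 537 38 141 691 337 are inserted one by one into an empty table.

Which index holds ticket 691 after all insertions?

6

Insert 372: h=1, slot 1 empty -> index 1.
Insert 537: h=1, slot 1 occupied -> index 2.
Insert 38: h=10, slot 10 empty -> index 10.
Insert 141: h=1, slots 1,2 occupied -> index 5.
Insert 691: h=1, slots 1,2,5,10 occupied -> index 6.
Insert 337: h=0, slot 0 empty -> index 0.
Table: [337, 372, 537, —, —, 141, 691, —, —, —, 38]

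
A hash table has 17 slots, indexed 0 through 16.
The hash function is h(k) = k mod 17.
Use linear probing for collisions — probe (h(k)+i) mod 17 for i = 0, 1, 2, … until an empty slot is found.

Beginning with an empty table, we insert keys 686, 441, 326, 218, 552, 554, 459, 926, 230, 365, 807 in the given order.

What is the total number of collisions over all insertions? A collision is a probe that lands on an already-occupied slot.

12

686: h=6 -> slot 6
441: h=16 -> slot 16
326: h=3 -> slot 3
218: h=14 -> slot 14
552: h=8 -> slot 8
554: h=10 -> slot 10
459: h=0 -> slot 0
926: h=8, probe 8,9 -> slot 9
230: h=9, probe 9,10,11 -> slot 11
365: h=8, probe 8,9,10,11,12 -> slot 12
807: h=8, probe 8,9,10,11,12,13 -> slot 13
Table: [459, —, —, 326, —, —, 686, —, 552, 926, 554, 230, 365, 807, 218, —, 441]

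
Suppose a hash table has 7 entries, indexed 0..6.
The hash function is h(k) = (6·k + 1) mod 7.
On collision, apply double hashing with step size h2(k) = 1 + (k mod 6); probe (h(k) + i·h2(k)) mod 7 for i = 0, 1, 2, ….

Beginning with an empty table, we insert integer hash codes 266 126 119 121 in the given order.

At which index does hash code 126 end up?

266: h=1 → slot 1
126: h=1, h2=1, probe 1,2 → slot 2
119: h=1, h2=6, probe 1,0 → slot 0
121: h=6 → slot 6
Table: [119, 266, 126, _, _, _, 121]

2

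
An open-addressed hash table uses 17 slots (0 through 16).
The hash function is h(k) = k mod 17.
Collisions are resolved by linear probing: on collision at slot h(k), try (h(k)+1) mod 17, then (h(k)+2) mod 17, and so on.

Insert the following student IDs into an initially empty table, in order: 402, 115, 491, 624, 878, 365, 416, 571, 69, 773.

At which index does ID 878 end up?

Insert 402: h=11, slot 11 empty -> index 11.
Insert 115: h=13, slot 13 empty -> index 13.
Insert 491: h=15, slot 15 empty -> index 15.
Insert 624: h=12, slot 12 empty -> index 12.
Insert 878: h=11, slots 11,12,13 occupied -> index 14.
Insert 365: h=8, slot 8 empty -> index 8.
Insert 416: h=8, slot 8 occupied -> index 9.
Insert 571: h=10, slot 10 empty -> index 10.
Insert 69: h=1, slot 1 empty -> index 1.
Insert 773: h=8, slots 8,9,10,11,12,13,14,15 occupied -> index 16.
Table: [∅, 69, ∅, ∅, ∅, ∅, ∅, ∅, 365, 416, 571, 402, 624, 115, 878, 491, 773]

14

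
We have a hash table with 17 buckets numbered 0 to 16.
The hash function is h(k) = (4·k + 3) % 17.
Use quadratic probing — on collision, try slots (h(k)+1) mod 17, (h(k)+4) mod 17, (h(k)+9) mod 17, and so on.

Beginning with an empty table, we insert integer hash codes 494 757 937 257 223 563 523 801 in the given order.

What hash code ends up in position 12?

494 hashes to 7; slot 7 is free → place at 7.
757 hashes to 5; slot 5 is free → place at 5.
937 hashes to 11; slot 11 is free → place at 11.
257 hashes to 11; 11 taken → place at 12.
223 hashes to 11; 11,12 taken → place at 15.
563 hashes to 11; 11,12,15 taken → place at 3.
523 hashes to 4; slot 4 is free → place at 4.
801 hashes to 11; 11,12,15,3 taken → place at 10.
Table: [∅, ∅, ∅, 563, 523, 757, ∅, 494, ∅, ∅, 801, 937, 257, ∅, ∅, 223, ∅]

257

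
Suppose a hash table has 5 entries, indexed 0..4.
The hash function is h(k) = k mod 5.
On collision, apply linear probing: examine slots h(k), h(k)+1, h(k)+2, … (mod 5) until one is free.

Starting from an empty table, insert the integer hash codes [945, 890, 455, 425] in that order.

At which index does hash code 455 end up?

2

Insert 945: h=0, slot 0 empty → index 0.
Insert 890: h=0, slot 0 occupied → index 1.
Insert 455: h=0, slots 0,1 occupied → index 2.
Insert 425: h=0, slots 0,1,2 occupied → index 3.
Table: [945, 890, 455, 425, _]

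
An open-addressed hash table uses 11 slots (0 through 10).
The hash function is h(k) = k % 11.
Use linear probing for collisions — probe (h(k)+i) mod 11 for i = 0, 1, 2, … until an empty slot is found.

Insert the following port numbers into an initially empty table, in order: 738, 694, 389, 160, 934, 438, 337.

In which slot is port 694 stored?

2

738: h=1 -> slot 1
694: h=1, probe 1,2 -> slot 2
389: h=4 -> slot 4
160: h=6 -> slot 6
934: h=10 -> slot 10
438: h=9 -> slot 9
337: h=7 -> slot 7
Table: [-, 738, 694, -, 389, -, 160, 337, -, 438, 934]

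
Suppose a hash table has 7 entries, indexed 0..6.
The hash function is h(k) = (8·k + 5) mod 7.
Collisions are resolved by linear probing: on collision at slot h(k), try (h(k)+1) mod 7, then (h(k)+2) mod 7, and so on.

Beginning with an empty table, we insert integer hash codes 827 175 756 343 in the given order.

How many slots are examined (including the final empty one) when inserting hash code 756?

827: h=6 → slot 6
175: h=5 → slot 5
756: h=5, probe 5,6,0 → slot 0
343: h=5, probe 5,6,0,1 → slot 1
Table: [756, 343, ∅, ∅, ∅, 175, 827]

3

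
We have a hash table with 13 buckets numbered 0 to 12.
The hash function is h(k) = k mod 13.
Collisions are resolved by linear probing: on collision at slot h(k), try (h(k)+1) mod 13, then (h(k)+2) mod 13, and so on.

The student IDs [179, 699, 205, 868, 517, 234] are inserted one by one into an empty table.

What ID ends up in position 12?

205

179 hashes to 10; slot 10 is free → place at 10.
699 hashes to 10; 10 taken → place at 11.
205 hashes to 10; 10,11 taken → place at 12.
868 hashes to 10; 10,11,12 taken → place at 0.
517 hashes to 10; 10,11,12,0 taken → place at 1.
234 hashes to 0; 0,1 taken → place at 2.
Table: [868, 517, 234, ∅, ∅, ∅, ∅, ∅, ∅, ∅, 179, 699, 205]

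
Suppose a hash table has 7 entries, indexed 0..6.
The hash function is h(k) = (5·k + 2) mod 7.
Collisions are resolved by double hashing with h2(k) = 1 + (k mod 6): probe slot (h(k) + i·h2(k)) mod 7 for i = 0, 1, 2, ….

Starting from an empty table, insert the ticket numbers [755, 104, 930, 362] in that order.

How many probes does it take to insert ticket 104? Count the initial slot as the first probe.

755 hashes to 4; slot 4 is free => place at 4.
104 hashes to 4, h2=3; 4 taken => place at 0.
930 hashes to 4, h2=1; 4 taken => place at 5.
362 hashes to 6; slot 6 is free => place at 6.
Table: [104, -, -, -, 755, 930, 362]

2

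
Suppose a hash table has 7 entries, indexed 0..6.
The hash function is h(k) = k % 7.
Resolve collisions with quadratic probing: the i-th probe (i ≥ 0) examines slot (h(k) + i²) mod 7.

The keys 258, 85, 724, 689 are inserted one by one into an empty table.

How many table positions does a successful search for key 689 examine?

2

Insert 258: h=6, slot 6 empty → index 6.
Insert 85: h=1, slot 1 empty → index 1.
Insert 724: h=3, slot 3 empty → index 3.
Insert 689: h=3, slot 3 occupied → index 4.
Table: [—, 85, —, 724, 689, —, 258]
Lookup 689: h=3, probe 3,4 → found at 4.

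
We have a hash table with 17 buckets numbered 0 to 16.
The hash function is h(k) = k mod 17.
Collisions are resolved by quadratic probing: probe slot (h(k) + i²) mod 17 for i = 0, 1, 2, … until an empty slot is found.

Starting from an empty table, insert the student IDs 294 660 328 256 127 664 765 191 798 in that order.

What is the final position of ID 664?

294: h=5 => slot 5
660: h=14 => slot 14
328: h=5, probe 5,6 => slot 6
256: h=1 => slot 1
127: h=8 => slot 8
664: h=1, probe 1,2 => slot 2
765: h=0 => slot 0
191: h=4 => slot 4
798: h=16 => slot 16
Table: [765, 256, 664, ∅, 191, 294, 328, ∅, 127, ∅, ∅, ∅, ∅, ∅, 660, ∅, 798]

2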